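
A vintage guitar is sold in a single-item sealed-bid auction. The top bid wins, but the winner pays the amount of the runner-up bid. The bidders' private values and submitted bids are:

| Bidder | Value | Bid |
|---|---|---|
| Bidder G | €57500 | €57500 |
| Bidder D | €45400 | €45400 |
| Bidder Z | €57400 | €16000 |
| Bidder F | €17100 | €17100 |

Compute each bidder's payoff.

Payoffs: Bidder G €12100, Bidder D €0, Bidder Z €0, Bidder F €0.

Ranking the bids: Bidder G €57500 > Bidder D €45400 > Bidder F €17100 > Bidder Z €16000.
Bidder G has the top bid and wins; the price is the second-highest bid, €45400.
Bidder G's payoff = €57500 − €45400 = €12100. All other bidders lose, so their payoff is 0.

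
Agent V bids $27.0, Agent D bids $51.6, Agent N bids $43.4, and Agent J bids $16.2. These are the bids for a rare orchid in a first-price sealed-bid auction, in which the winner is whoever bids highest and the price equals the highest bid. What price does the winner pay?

Bids in descending order: Agent D $51.6, then Agent N $43.4, then Agent V $27.0, then Agent J $16.2.
Agent D is the highest bidder, so Agent D wins.
Under the first-price rule, the price is the highest bid: $51.6.

Price paid: $51.6.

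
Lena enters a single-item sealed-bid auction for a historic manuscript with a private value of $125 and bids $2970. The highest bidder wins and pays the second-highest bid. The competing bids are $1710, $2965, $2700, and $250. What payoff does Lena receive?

-$2840

Highest competing bid: $2965.
Lena's bid $2970 is the highest overall, so Lena wins and pays the second-highest bid, $2965.
Payoff = value − price = $125 − $2965 = -$2840.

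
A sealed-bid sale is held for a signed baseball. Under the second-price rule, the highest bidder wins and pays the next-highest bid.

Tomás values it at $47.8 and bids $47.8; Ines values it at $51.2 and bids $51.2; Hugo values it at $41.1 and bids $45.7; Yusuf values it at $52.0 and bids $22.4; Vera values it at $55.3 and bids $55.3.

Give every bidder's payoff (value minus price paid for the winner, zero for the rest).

Tomás $0.0, Ines $0.0, Hugo $0.0, Yusuf $0.0, Vera $4.1.

Ordered from highest: Vera $55.3, then Ines $51.2, then Tomás $47.8, then Hugo $45.7, then Yusuf $22.4.
Vera has the top bid and wins; the price is the second-highest bid, $51.2.
Vera's payoff = $55.3 − $51.2 = $4.1. All other bidders lose, so their payoff is 0.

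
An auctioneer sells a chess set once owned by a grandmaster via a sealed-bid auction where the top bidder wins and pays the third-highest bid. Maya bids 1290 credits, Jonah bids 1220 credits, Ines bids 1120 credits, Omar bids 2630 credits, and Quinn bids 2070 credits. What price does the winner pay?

1290 credits

Ranking the bids: Omar 2630 credits, then Quinn 2070 credits, then Maya 1290 credits, then Jonah 1220 credits, then Ines 1120 credits.
Omar is the highest bidder, so Omar wins.
Under the third-price rule, the price is the third-highest bid: 1290 credits.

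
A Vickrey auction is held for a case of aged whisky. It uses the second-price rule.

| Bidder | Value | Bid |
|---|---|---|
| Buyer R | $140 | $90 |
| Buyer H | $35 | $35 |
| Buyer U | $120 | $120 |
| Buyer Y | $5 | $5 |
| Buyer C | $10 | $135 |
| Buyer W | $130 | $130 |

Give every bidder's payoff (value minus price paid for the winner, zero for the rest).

Buyer R $0, Buyer H $0, Buyer U $0, Buyer Y $0, Buyer C -$120, Buyer W $0.

Sorted high to low: Buyer C $135 > Buyer W $130 > Buyer U $120 > Buyer R $90 > Buyer H $35 > Buyer Y $5.
Buyer C has the top bid and wins; the price is the second-highest bid, $130.
Buyer C's payoff = $10 − $130 = -$120. All other bidders lose, so their payoff is 0.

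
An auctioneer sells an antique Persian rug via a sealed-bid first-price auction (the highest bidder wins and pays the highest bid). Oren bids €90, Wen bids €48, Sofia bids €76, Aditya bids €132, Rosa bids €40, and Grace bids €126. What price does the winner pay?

Price paid: €132.

Ordered from highest: Aditya €132, then Grace €126, then Oren €90, then Sofia €76, then Wen €48, then Rosa €40.
Aditya is the highest bidder, so Aditya wins.
Under the first-price rule, the price is the highest bid: €132.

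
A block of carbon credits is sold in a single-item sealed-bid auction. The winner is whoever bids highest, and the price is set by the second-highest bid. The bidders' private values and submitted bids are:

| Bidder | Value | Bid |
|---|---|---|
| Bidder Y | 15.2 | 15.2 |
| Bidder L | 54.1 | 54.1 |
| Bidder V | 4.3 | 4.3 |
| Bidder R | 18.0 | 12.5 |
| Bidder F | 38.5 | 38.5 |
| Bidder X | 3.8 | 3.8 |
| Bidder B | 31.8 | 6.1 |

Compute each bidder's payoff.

Bidder Y 0.0, Bidder L 15.6, Bidder V 0.0, Bidder R 0.0, Bidder F 0.0, Bidder X 0.0, Bidder B 0.0.

Bids in descending order: Bidder L 54.1 > Bidder F 38.5 > Bidder Y 15.2 > Bidder R 12.5 > Bidder B 6.1 > Bidder V 4.3 > Bidder X 3.8.
Bidder L has the top bid and wins; the price is the second-highest bid, 38.5.
Bidder L's payoff = 54.1 − 38.5 = 15.6. All other bidders lose, so their payoff is 0.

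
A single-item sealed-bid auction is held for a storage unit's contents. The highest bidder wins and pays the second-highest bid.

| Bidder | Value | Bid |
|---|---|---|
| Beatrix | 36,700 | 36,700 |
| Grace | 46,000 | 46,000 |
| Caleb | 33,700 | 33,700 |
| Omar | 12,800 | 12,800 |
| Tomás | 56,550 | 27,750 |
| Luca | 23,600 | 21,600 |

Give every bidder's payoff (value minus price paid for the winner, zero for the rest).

Beatrix 0, Grace 9,300, Caleb 0, Omar 0, Tomás 0, Luca 0.

Bids in descending order: Grace 46,000, then Beatrix 36,700, then Caleb 33,700, then Tomás 27,750, then Luca 21,600, then Omar 12,800.
Grace has the top bid and wins; the price is the second-highest bid, 36,700.
Grace's payoff = 46,000 − 36,700 = 9,300. All other bidders lose, so their payoff is 0.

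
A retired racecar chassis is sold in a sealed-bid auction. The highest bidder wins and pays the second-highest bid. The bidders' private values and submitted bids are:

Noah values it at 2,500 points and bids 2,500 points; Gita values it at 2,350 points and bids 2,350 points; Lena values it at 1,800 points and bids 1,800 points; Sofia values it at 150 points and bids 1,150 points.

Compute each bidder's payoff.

Payoffs: Noah 150 points, Gita 0 points, Lena 0 points, Sofia 0 points.

Ranking the bids: Noah 2,500 points, then Gita 2,350 points, then Lena 1,800 points, then Sofia 1,150 points.
Noah has the top bid and wins; the price is the second-highest bid, 2,350 points.
Noah's payoff = 2,500 points − 2,350 points = 150 points. All other bidders lose, so their payoff is 0.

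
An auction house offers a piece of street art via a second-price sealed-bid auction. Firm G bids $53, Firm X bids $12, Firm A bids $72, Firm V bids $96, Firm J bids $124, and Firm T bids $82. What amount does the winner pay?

Price paid: $96.

Bids in descending order: Firm J $124, then Firm V $96, then Firm T $82, then Firm A $72, then Firm G $53, then Firm X $12.
Firm J has the highest bid, so Firm J wins.
The second-highest bid is $96, so that is what Firm J pays.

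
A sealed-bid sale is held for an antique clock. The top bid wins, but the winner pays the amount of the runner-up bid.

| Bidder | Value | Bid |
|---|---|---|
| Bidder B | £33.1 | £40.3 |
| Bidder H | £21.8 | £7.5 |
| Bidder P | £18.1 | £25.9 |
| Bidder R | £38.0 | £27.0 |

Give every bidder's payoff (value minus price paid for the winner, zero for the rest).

Bidder B £6.1, Bidder H £0.0, Bidder P £0.0, Bidder R £0.0.

Ordered from highest: Bidder B £40.3, then Bidder R £27.0, then Bidder P £25.9, then Bidder H £7.5.
Bidder B has the top bid and wins; the price is the second-highest bid, £27.0.
Bidder B's payoff = £33.1 − £27.0 = £6.1. All other bidders lose, so their payoff is 0.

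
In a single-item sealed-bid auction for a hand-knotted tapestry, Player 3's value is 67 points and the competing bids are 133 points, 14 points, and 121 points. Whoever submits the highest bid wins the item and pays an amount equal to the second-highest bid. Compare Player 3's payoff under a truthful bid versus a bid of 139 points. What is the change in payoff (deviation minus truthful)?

-66 points

The highest competing bid is 133 points.
Bidding truthfully at 67 points: the top bid is 133 points (a rival), so Player 3 loses. Payoff = 0 points.
Bidding 139 points: Player 3 has the top bid, wins, and pays the second-highest bid 133 points. Payoff = 67 points − 133 points = -66 points.
Change = -66 points − 0 points = -66 points.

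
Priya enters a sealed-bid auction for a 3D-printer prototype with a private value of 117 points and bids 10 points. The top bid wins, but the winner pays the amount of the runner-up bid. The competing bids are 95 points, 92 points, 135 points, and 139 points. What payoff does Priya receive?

Highest competing bid: 139 points.
Priya's bid 10 points is not the highest, so Priya loses, pays nothing, and earns zero payoff.

Priya's payoff: 0 points.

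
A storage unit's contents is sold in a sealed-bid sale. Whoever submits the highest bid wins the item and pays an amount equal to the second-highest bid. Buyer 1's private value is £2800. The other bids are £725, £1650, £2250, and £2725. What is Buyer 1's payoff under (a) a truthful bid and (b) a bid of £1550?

Truthful: £75; alternative: £0.

The highest competing bid is £2725.
Bidding truthfully at £2800: Buyer 1 has the top bid, wins, and pays the second-highest bid £2725. Payoff = £2800 − £2725 = £75.
Bidding £1550: the top bid is £2725 (a rival), so Buyer 1 loses. Payoff = £0.
Deviating from a truthful bid can only lose payoff in a second-price auction — never gain.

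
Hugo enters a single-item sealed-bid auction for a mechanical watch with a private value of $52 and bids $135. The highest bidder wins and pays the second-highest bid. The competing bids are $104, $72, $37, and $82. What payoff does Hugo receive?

Hugo's payoff: -$52.

Highest competing bid: $104.
Hugo's bid $135 is the highest overall, so Hugo wins and pays the second-highest bid, $104.
Payoff = value − price = $52 − $104 = -$52.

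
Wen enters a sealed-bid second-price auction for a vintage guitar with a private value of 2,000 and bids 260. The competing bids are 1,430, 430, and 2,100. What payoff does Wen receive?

Highest competing bid: 2,100.
Wen's bid 260 is not the highest, so Wen loses, pays nothing, and earns zero payoff.

Wen's payoff: 0.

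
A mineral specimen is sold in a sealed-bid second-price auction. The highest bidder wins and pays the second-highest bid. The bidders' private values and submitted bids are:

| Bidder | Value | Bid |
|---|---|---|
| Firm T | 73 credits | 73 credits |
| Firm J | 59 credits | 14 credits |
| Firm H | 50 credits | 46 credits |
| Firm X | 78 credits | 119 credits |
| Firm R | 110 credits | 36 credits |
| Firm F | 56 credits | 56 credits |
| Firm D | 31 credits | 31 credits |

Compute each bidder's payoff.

Bids in descending order: Firm X 119 credits > Firm T 73 credits > Firm F 56 credits > Firm H 46 credits > Firm R 36 credits > Firm D 31 credits > Firm J 14 credits.
Firm X has the top bid and wins; the price is the second-highest bid, 73 credits.
Firm X's payoff = 78 credits − 73 credits = 5 credits. All other bidders lose, so their payoff is 0.

Firm T 0 credits, Firm J 0 credits, Firm H 0 credits, Firm X 5 credits, Firm R 0 credits, Firm F 0 credits, Firm D 0 credits.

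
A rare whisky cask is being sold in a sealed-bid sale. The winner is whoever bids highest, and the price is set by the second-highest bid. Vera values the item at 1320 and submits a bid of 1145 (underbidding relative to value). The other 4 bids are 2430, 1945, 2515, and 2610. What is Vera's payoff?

Highest competing bid: 2610.
Vera's bid 1145 is not the highest, so Vera loses, pays nothing, and earns zero payoff.

0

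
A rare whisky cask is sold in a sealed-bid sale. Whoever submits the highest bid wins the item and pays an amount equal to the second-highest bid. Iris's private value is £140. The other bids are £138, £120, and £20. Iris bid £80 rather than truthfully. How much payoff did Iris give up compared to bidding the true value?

The highest competing bid is £138.
Bidding truthfully at £140: Iris has the top bid, wins, and pays the second-highest bid £138. Payoff = £140 − £138 = £2.
Bidding £80: the top bid is £138 (a rival), so Iris loses. Payoff = £0.
Regret = truthful payoff − actual payoff = £2 − £0 = £2.
This is the dominant-strategy logic: truthful bidding weakly beats any alternative.

£2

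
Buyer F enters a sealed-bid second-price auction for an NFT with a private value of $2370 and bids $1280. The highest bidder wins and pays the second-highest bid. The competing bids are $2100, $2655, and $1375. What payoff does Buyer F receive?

Highest competing bid: $2655.
Buyer F's bid $1280 is not the highest, so Buyer F loses, pays nothing, and earns zero payoff.

Buyer F's payoff: $0.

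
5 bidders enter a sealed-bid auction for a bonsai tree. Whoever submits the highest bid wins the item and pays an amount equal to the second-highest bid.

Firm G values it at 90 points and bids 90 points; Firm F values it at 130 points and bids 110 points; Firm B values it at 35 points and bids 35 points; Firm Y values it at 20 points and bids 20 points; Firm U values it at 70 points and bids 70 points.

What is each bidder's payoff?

Ranking the bids: Firm F 110 points; Firm G 90 points; Firm U 70 points; Firm B 35 points; Firm Y 20 points.
Firm F has the top bid and wins; the price is the second-highest bid, 90 points.
Firm F's payoff = 130 points − 90 points = 40 points. All other bidders lose, so their payoff is 0.

Payoffs: Firm G 0 points, Firm F 40 points, Firm B 0 points, Firm Y 0 points, Firm U 0 points.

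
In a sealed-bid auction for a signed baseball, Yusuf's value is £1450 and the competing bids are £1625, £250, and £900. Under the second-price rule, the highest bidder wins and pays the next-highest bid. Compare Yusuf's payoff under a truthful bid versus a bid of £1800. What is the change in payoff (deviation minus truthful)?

Payoff change: -£175.

The highest competing bid is £1625.
Bidding truthfully at £1450: the top bid is £1625 (a rival), so Yusuf loses. Payoff = £0.
Bidding £1800: Yusuf has the top bid, wins, and pays the second-highest bid £1625. Payoff = £1450 − £1625 = -£175.
Change = -£175 − £0 = -£175.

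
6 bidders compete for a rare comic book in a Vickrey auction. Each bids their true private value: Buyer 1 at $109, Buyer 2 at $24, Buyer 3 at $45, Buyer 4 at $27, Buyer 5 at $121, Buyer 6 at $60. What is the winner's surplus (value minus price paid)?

$12

Bids in descending order: Buyer 5 $121, then Buyer 1 $109, then Buyer 6 $60, then Buyer 3 $45, then Buyer 4 $27, then Buyer 2 $24.
Buyer 5 wins with the top bid and pays the second-highest, $109.
Surplus = $121 − $109 = $12.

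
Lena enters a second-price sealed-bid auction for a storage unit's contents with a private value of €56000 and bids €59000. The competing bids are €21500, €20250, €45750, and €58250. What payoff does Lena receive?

Payoff = -€2250.

Highest competing bid: €58250.
Lena's bid €59000 is the highest overall, so Lena wins and pays the second-highest bid, €58250.
Payoff = value − price = €56000 − €58250 = -€2250.
Overbidding won the item at a price above value — truthful bidding would have avoided this loss.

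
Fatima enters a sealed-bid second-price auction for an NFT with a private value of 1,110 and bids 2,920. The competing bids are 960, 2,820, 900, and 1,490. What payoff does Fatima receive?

-1,710

Highest competing bid: 2,820.
Fatima's bid 2,920 is the highest overall, so Fatima wins and pays the second-highest bid, 2,820.
Payoff = value − price = 1,110 − 2,820 = -1,710.
Overbidding won the item at a price above value — truthful bidding would have avoided this loss.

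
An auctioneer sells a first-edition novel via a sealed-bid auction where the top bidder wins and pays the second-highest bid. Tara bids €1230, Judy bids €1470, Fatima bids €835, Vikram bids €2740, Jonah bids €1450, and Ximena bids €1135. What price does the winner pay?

Ordered from highest: Vikram €2740 > Judy €1470 > Jonah €1450 > Tara €1230 > Ximena €1135 > Fatima €835.
Vikram is the highest bidder, so Vikram wins.
Under the second-price rule, the price is the second-highest bid: €1470.

The winner pays €1470.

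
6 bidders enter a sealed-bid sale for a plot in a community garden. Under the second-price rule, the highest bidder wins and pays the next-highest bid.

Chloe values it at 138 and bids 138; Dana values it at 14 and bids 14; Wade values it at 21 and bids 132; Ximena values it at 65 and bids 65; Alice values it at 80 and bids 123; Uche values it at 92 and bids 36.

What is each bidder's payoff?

Payoffs: Chloe 6, Dana 0, Wade 0, Ximena 0, Alice 0, Uche 0.

Ordered from highest: Chloe 138, then Wade 132, then Alice 123, then Ximena 65, then Uche 36, then Dana 14.
Chloe has the top bid and wins; the price is the second-highest bid, 132.
Chloe's payoff = 138 − 132 = 6. All other bidders lose, so their payoff is 0.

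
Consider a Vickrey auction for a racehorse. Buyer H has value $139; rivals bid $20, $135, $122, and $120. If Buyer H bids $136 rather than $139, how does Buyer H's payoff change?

The highest competing bid is $135.
Bidding truthfully at $139: Buyer H has the top bid, wins, and pays the second-highest bid $135. Payoff = $139 − $135 = $4.
Bidding $136: Buyer H has the top bid, wins, and pays the second-highest bid $135. Payoff = $139 − $135 = $4.
Change = $4 − $4 = $0.
The bid only affects whether you win, not the price — here both bids land on the same side of the top rival bid, so the deviation is payoff-neutral.

Change in payoff: $0.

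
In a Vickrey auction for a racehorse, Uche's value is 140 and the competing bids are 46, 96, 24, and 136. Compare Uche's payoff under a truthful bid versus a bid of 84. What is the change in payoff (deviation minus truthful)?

-4

The highest competing bid is 136.
Bidding truthfully at 140: Uche has the top bid, wins, and pays the second-highest bid 136. Payoff = 140 − 136 = 4.
Bidding 84: the top bid is 136 (a rival), so Uche loses. Payoff = 0.
Change = 0 − 4 = -4.
Deviating from a truthful bid can only lose payoff in a second-price auction — never gain.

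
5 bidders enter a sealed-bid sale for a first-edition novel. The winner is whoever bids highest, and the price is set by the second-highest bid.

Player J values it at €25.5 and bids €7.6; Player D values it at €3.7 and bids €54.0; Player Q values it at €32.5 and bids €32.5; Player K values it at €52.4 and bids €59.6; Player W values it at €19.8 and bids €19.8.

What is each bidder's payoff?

Payoffs: Player J €0.0, Player D €0.0, Player Q €0.0, Player K -€1.6, Player W €0.0.

Sorted high to low: Player K €59.6; Player D €54.0; Player Q €32.5; Player W €19.8; Player J €7.6.
Player K has the top bid and wins; the price is the second-highest bid, €54.0.
Player K's payoff = €52.4 − €54.0 = -€1.6. All other bidders lose, so their payoff is 0.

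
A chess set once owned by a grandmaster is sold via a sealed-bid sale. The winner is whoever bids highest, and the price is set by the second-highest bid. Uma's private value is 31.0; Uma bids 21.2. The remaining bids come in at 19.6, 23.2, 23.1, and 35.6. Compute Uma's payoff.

Highest competing bid: 35.6.
Uma's bid 21.2 is not the highest, so Uma loses, pays nothing, and earns zero payoff.

Payoff = 0.0.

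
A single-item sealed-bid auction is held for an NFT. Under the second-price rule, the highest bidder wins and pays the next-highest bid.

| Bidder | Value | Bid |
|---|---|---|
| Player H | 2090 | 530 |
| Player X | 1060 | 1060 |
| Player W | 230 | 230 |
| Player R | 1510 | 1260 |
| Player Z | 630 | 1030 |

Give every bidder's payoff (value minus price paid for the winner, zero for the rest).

Bids in descending order: Player R 1260, then Player X 1060, then Player Z 1030, then Player H 530, then Player W 230.
Player R has the top bid and wins; the price is the second-highest bid, 1060.
Player R's payoff = 1510 − 1060 = 450. All other bidders lose, so their payoff is 0.

Player H 0, Player X 0, Player W 0, Player R 450, Player Z 0.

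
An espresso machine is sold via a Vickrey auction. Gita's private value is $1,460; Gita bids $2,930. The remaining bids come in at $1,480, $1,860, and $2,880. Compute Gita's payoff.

-$1,420

Highest competing bid: $2,880.
Gita's bid $2,930 is the highest overall, so Gita wins and pays the second-highest bid, $2,880.
Payoff = value − price = $1,460 − $2,880 = -$1,420.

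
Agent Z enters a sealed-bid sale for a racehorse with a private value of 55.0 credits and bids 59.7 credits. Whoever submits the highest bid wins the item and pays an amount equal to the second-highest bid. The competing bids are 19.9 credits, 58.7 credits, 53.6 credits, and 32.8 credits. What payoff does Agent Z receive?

Highest competing bid: 58.7 credits.
Agent Z's bid 59.7 credits is the highest overall, so Agent Z wins and pays the second-highest bid, 58.7 credits.
Payoff = value − price = 55.0 credits − 58.7 credits = -3.7 credits.
Overbidding won the item at a price above value — truthful bidding would have avoided this loss.

Payoff = -3.7 credits.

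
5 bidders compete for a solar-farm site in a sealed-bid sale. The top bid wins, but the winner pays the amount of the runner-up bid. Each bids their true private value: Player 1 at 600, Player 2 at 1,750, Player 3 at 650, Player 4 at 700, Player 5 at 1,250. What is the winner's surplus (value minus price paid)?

Winner's surplus: 500.

Bids in descending order: Player 2 1,750 > Player 5 1,250 > Player 4 700 > Player 3 650 > Player 1 600.
Player 2 wins with the top bid and pays the second-highest, 1,250.
Surplus = 1,750 − 1,250 = 500.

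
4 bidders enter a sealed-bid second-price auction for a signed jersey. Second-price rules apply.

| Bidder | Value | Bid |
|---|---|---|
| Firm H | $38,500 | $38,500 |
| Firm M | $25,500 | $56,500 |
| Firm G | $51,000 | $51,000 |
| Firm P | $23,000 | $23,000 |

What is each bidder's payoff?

Bids in descending order: Firm M $56,500, then Firm G $51,000, then Firm H $38,500, then Firm P $23,000.
Firm M has the top bid and wins; the price is the second-highest bid, $51,000.
Firm M's payoff = $25,500 − $51,000 = -$25,500. All other bidders lose, so their payoff is 0.

Payoffs: Firm H $0, Firm M -$25,500, Firm G $0, Firm P $0.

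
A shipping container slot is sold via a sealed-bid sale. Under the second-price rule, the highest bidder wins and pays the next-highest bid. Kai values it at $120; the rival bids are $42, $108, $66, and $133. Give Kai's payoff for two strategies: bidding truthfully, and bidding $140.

The highest competing bid is $133.
Bidding truthfully at $120: the top bid is $133 (a rival), so Kai loses. Payoff = $0.
Bidding $140: Kai has the top bid, wins, and pays the second-highest bid $133. Payoff = $120 − $133 = -$13.
Deviating from a truthful bid can only lose payoff in a second-price auction — never gain.

(a) $0  (b) -$13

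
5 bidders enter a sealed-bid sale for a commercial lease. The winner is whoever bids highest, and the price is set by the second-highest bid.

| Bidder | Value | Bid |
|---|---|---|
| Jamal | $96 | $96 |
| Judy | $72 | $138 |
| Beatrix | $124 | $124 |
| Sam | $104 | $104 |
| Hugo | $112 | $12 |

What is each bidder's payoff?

Jamal $0, Judy -$52, Beatrix $0, Sam $0, Hugo $0.

Sorted high to low: Judy $138 > Beatrix $124 > Sam $104 > Jamal $96 > Hugo $12.
Judy has the top bid and wins; the price is the second-highest bid, $124.
Judy's payoff = $72 − $124 = -$52. All other bidders lose, so their payoff is 0.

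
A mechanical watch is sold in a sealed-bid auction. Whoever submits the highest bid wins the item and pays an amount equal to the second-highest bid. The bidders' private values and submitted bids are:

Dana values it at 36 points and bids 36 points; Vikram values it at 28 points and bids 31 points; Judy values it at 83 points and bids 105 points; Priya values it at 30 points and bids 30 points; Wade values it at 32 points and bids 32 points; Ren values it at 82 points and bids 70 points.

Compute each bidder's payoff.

Bids in descending order: Judy 105 points > Ren 70 points > Dana 36 points > Wade 32 points > Vikram 31 points > Priya 30 points.
Judy has the top bid and wins; the price is the second-highest bid, 70 points.
Judy's payoff = 83 points − 70 points = 13 points. All other bidders lose, so their payoff is 0.

Dana 0 points, Vikram 0 points, Judy 13 points, Priya 0 points, Wade 0 points, Ren 0 points.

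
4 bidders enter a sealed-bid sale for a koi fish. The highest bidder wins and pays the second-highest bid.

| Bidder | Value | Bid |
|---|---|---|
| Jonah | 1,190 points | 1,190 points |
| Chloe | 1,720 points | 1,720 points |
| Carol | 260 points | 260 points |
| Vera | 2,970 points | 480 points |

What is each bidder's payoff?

Sorted high to low: Chloe 1,720 points > Jonah 1,190 points > Vera 480 points > Carol 260 points.
Chloe has the top bid and wins; the price is the second-highest bid, 1,190 points.
Chloe's payoff = 1,720 points − 1,190 points = 530 points. All other bidders lose, so their payoff is 0.

Payoffs: Jonah 0 points, Chloe 530 points, Carol 0 points, Vera 0 points.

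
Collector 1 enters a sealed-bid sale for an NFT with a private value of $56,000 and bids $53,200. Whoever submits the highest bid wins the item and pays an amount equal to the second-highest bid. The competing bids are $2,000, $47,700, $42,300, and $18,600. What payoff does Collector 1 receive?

Highest competing bid: $47,700.
Collector 1's bid $53,200 is the highest overall, so Collector 1 wins and pays the second-highest bid, $47,700.
Payoff = value − price = $56,000 − $47,700 = $8,300.

$8,300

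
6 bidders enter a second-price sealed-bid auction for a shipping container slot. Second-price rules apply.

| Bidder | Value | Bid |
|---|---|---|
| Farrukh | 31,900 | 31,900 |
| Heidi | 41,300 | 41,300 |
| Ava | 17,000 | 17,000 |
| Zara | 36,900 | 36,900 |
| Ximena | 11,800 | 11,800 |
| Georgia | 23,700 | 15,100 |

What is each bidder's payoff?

Payoffs: Farrukh 0, Heidi 4,400, Ava 0, Zara 0, Ximena 0, Georgia 0.

Ordered from highest: Heidi 41,300 > Zara 36,900 > Farrukh 31,900 > Ava 17,000 > Georgia 15,100 > Ximena 11,800.
Heidi has the top bid and wins; the price is the second-highest bid, 36,900.
Heidi's payoff = 41,300 − 36,900 = 4,400. All other bidders lose, so their payoff is 0.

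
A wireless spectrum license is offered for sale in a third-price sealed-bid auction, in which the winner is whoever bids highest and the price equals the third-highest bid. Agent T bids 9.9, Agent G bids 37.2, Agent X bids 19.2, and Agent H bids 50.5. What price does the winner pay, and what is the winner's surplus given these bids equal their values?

Price 19.2; surplus 31.3.

Sorted high to low: Agent H 50.5; Agent G 37.2; Agent X 19.2; Agent T 9.9.
Agent H is the highest bidder, so Agent H wins.
Under the third-price rule, the price is the third-highest bid: 19.2.
Surplus = 50.5 − 19.2 = 31.3.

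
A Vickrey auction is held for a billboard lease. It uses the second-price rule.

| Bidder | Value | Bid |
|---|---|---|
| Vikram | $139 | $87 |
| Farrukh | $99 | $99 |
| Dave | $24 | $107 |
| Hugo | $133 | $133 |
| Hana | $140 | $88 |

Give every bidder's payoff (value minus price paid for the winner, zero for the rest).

Bids in descending order: Hugo $133, then Dave $107, then Farrukh $99, then Hana $88, then Vikram $87.
Hugo has the top bid and wins; the price is the second-highest bid, $107.
Hugo's payoff = $133 − $107 = $26. All other bidders lose, so their payoff is 0.

Vikram $0, Farrukh $0, Dave $0, Hugo $26, Hana $0.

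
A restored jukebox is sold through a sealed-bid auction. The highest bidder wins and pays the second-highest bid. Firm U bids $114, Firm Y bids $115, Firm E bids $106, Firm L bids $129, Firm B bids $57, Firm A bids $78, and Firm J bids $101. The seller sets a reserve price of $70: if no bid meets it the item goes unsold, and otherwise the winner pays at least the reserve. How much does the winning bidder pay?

$115

Sorted high to low: Firm L $129; Firm Y $115; Firm U $114; Firm E $106; Firm J $101; Firm A $78; Firm B $57.
Firm L has the highest bid, so Firm L wins.
The second-highest bid is $115, which exceeds the reserve, so that sets the price.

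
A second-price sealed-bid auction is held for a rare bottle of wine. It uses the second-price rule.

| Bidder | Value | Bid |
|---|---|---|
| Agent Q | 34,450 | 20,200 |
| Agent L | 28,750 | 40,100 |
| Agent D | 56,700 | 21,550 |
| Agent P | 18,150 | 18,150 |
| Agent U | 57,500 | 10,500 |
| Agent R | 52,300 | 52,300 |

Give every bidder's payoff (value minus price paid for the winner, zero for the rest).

Sorted high to low: Agent R 52,300 > Agent L 40,100 > Agent D 21,550 > Agent Q 20,200 > Agent P 18,150 > Agent U 10,500.
Agent R has the top bid and wins; the price is the second-highest bid, 40,100.
Agent R's payoff = 52,300 − 40,100 = 12,200. All other bidders lose, so their payoff is 0.

Agent Q 0, Agent L 0, Agent D 0, Agent P 0, Agent U 0, Agent R 12,200.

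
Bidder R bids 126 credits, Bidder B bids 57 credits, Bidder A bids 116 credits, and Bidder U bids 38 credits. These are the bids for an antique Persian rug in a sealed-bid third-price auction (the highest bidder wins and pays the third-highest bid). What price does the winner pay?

Price paid: 57 credits.

Ordered from highest: Bidder R 126 credits > Bidder A 116 credits > Bidder B 57 credits > Bidder U 38 credits.
Bidder R is the highest bidder, so Bidder R wins.
Under the third-price rule, the price is the third-highest bid: 57 credits.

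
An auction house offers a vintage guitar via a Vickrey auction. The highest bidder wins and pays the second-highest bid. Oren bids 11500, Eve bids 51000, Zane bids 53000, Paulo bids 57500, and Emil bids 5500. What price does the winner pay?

Ordered from highest: Paulo 57500 > Zane 53000 > Eve 51000 > Oren 11500 > Emil 5500.
Paulo has the highest bid, so Paulo wins.
The second-highest bid is 53000, so that is what Paulo pays.

Price paid: 53000.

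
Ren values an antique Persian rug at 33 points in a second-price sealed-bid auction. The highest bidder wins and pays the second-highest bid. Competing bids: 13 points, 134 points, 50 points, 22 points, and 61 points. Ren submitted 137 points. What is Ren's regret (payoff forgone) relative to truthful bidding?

101 points

The highest competing bid is 134 points.
Bidding truthfully at 33 points: the top bid is 134 points (a rival), so Ren loses. Payoff = 0 points.
Bidding 137 points: Ren has the top bid, wins, and pays the second-highest bid 134 points. Payoff = 33 points − 134 points = -101 points.
Regret = truthful payoff − actual payoff = 0 points − -101 points = 101 points.
This is the dominant-strategy logic: truthful bidding weakly beats any alternative.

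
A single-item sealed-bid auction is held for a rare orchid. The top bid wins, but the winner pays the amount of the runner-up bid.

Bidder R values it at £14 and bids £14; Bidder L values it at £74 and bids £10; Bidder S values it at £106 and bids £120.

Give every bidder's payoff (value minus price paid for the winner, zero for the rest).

Bidder R £0, Bidder L £0, Bidder S £92.

Sorted high to low: Bidder S £120; Bidder R £14; Bidder L £10.
Bidder S has the top bid and wins; the price is the second-highest bid, £14.
Bidder S's payoff = £106 − £14 = £92. All other bidders lose, so their payoff is 0.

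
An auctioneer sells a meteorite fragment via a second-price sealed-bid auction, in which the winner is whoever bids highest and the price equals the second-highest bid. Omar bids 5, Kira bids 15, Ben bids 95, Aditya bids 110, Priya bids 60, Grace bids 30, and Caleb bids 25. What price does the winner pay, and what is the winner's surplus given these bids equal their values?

Ordered from highest: Aditya 110; Ben 95; Priya 60; Grace 30; Caleb 25; Kira 15; Omar 5.
Aditya is the highest bidder, so Aditya wins.
Under the second-price rule, the price is the second-highest bid: 95.
Surplus = 110 − 95 = 15.

Price 95; surplus 15.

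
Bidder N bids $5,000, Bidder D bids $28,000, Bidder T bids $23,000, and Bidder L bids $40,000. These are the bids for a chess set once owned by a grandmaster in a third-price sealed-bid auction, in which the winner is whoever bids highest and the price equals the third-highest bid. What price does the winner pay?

Bids in descending order: Bidder L $40,000 > Bidder D $28,000 > Bidder T $23,000 > Bidder N $5,000.
Bidder L is the highest bidder, so Bidder L wins.
Under the third-price rule, the price is the third-highest bid: $23,000.

The winner pays $23,000.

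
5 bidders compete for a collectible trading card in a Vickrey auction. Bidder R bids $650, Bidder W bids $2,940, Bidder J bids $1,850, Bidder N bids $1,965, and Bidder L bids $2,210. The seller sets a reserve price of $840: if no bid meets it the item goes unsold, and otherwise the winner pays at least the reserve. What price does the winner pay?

Price paid: $2,210.

Ordered from highest: Bidder W $2,940; Bidder L $2,210; Bidder N $1,965; Bidder J $1,850; Bidder R $650.
Bidder W has the highest bid, so Bidder W wins.
The second-highest bid is $2,210, which exceeds the reserve, so that sets the price.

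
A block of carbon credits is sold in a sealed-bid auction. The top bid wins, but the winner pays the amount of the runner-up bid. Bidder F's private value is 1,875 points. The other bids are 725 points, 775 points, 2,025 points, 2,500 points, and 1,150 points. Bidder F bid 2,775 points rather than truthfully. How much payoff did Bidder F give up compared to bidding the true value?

Payoff forgone: 625 points.

The highest competing bid is 2,500 points.
Bidding truthfully at 1,875 points: the top bid is 2,500 points (a rival), so Bidder F loses. Payoff = 0 points.
Bidding 2,775 points: Bidder F has the top bid, wins, and pays the second-highest bid 2,500 points. Payoff = 1,875 points − 2,500 points = -625 points.
Regret = truthful payoff − actual payoff = 0 points − -625 points = 625 points.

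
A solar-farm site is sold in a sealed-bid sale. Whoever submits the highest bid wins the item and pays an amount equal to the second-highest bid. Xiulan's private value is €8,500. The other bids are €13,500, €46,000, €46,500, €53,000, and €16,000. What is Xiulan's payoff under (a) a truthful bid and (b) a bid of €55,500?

Truthful: €0; alternative: -€44,500.

The highest competing bid is €53,000.
Bidding truthfully at €8,500: the top bid is €53,000 (a rival), so Xiulan loses. Payoff = €0.
Bidding €55,500: Xiulan has the top bid, wins, and pays the second-highest bid €53,000. Payoff = €8,500 − €53,000 = -€44,500.
This is the dominant-strategy logic: truthful bidding weakly beats any alternative.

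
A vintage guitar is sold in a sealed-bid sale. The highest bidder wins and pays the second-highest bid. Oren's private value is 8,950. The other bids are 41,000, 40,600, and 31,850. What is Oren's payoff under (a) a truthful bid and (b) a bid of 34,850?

The highest competing bid is 41,000.
Bidding truthfully at 8,950: the top bid is 41,000 (a rival), so Oren loses. Payoff = 0.
Bidding 34,850: the top bid is 41,000 (a rival), so Oren loses. Payoff = 0.
The bid only affects whether you win, not the price — here both bids land on the same side of the top rival bid, so the deviation is payoff-neutral.

(a) 0  (b) 0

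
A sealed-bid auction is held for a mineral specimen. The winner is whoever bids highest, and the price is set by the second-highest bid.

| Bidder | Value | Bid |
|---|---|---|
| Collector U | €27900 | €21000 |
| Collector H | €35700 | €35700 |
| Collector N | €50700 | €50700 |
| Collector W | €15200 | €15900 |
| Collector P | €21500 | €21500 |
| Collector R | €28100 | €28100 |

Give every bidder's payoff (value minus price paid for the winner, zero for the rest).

Ordered from highest: Collector N €50700 > Collector H €35700 > Collector R €28100 > Collector P €21500 > Collector U €21000 > Collector W €15900.
Collector N has the top bid and wins; the price is the second-highest bid, €35700.
Collector N's payoff = €50700 − €35700 = €15000. All other bidders lose, so their payoff is 0.

Collector U €0, Collector H €0, Collector N €15000, Collector W €0, Collector P €0, Collector R €0.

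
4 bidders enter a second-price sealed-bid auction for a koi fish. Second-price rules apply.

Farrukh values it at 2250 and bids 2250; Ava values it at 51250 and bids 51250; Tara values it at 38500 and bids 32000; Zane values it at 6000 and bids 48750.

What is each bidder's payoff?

Ranking the bids: Ava 51250 > Zane 48750 > Tara 32000 > Farrukh 2250.
Ava has the top bid and wins; the price is the second-highest bid, 48750.
Ava's payoff = 51250 − 48750 = 2500. All other bidders lose, so their payoff is 0.

Farrukh 0, Ava 2500, Tara 0, Zane 0.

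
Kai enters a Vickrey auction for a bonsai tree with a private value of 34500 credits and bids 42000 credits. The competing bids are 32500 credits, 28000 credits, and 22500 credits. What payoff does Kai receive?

Kai's payoff: 2000 credits.

Highest competing bid: 32500 credits.
Kai's bid 42000 credits is the highest overall, so Kai wins and pays the second-highest bid, 32500 credits.
Payoff = value − price = 34500 credits − 32500 credits = 2000 credits.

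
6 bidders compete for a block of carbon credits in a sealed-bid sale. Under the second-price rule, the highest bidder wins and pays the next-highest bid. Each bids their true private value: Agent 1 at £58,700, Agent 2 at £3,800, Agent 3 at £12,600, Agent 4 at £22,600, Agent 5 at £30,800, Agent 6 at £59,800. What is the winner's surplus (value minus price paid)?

Ordered from highest: Agent 6 £59,800, then Agent 1 £58,700, then Agent 5 £30,800, then Agent 4 £22,600, then Agent 3 £12,600, then Agent 2 £3,800.
Agent 6 wins with the top bid and pays the second-highest, £58,700.
Surplus = £59,800 − £58,700 = £1,100.

Winner's surplus: £1,100.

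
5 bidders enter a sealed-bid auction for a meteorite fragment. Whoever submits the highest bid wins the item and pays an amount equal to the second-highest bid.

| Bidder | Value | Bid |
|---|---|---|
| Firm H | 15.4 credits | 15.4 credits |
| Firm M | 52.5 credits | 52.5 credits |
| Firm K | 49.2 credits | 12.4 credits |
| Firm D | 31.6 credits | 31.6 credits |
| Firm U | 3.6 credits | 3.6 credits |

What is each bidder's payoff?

Payoffs: Firm H 0.0 credits, Firm M 20.9 credits, Firm K 0.0 credits, Firm D 0.0 credits, Firm U 0.0 credits.

Ordered from highest: Firm M 52.5 credits > Firm D 31.6 credits > Firm H 15.4 credits > Firm K 12.4 credits > Firm U 3.6 credits.
Firm M has the top bid and wins; the price is the second-highest bid, 31.6 credits.
Firm M's payoff = 52.5 credits − 31.6 credits = 20.9 credits. All other bidders lose, so their payoff is 0.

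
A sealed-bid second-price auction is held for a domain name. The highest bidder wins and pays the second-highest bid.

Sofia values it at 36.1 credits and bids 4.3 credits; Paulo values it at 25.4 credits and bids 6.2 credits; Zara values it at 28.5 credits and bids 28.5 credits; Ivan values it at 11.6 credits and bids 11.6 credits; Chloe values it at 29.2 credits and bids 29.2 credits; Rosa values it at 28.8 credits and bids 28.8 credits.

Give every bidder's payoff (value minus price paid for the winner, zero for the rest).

Ranking the bids: Chloe 29.2 credits; Rosa 28.8 credits; Zara 28.5 credits; Ivan 11.6 credits; Paulo 6.2 credits; Sofia 4.3 credits.
Chloe has the top bid and wins; the price is the second-highest bid, 28.8 credits.
Chloe's payoff = 29.2 credits − 28.8 credits = 0.4 credits. All other bidders lose, so their payoff is 0.

Sofia 0.0 credits, Paulo 0.0 credits, Zara 0.0 credits, Ivan 0.0 credits, Chloe 0.4 credits, Rosa 0.0 credits.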